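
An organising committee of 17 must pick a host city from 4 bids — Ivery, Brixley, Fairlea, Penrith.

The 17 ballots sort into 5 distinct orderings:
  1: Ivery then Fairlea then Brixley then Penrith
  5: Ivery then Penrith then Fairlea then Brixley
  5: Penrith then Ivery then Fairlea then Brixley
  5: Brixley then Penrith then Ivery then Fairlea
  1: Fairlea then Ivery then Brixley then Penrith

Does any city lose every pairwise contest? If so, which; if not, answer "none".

Brixley

Pairwise majorities:
Ivery vs Brixley: Ivery is ranked higher on 1+5+5+1 = 12 ballots, Brixley on 5. Ivery wins 12–5.
Ivery vs Fairlea: Ivery wins 16–1.
Ivery vs Penrith: Penrith, 10–7.
Brixley vs Fairlea: Fairlea wins 12–5.
Brixley–Penrith: Penrith 10–7.
Fairlea vs Penrith: Penrith, 15–2.
Brixley is beaten in every head-to-head and is the Condorcet loser.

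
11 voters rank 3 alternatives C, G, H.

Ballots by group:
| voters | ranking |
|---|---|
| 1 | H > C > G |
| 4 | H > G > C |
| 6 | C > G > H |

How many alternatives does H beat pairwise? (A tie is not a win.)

H against each rival (11 voters):
H–C: C 6–5.
H vs G: G wins 6–5.
H beats no one; loses to C, G — 0 pairwise wins.

0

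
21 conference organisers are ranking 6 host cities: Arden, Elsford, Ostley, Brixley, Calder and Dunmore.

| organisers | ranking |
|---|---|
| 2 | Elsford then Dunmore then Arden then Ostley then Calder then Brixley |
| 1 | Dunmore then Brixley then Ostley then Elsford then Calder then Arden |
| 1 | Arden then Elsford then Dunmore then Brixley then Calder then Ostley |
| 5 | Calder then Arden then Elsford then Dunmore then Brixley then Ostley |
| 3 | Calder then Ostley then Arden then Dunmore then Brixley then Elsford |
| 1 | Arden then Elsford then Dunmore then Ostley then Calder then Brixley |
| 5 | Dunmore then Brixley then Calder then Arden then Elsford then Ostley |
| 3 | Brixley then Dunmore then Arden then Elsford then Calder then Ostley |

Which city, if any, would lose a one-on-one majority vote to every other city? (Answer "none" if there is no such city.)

Pairwise majorities:
Arden vs Elsford: 18 to 3, Arden.
Arden vs Ostley: Arden, 17–4.
Arden–Brixley: Arden 12–9.
Arden vs Calder: Calder wins 14–7.
Arden vs Dunmore: Dunmore wins 11–10.
Elsford vs Ostley: 17 to 4, Elsford.
Elsford–Brixley: Brixley 12–9.
Elsford vs Calder: Calder wins 13–8.
Elsford vs Dunmore: Dunmore wins 12–9.
Ostley vs Brixley: Ostley is ranked higher on 2+3+1 = 6 ballots, Brixley on 15. Brixley wins 15–6.
Ostley vs Calder: Calder wins 17–4.
Ostley vs Dunmore: Dunmore, 18–3.
Brixley vs Calder: 10 to 11, Calder.
Brixley vs Dunmore: Brixley preferred on 3 ballots; Dunmore wins 18–3.
Calder vs Dunmore: Calder is ranked higher on 5+3 = 8 ballots, Dunmore on 13. Dunmore wins 13–8.
Only Ostley has no wins; Ostley is the Condorcet loser.

Ostley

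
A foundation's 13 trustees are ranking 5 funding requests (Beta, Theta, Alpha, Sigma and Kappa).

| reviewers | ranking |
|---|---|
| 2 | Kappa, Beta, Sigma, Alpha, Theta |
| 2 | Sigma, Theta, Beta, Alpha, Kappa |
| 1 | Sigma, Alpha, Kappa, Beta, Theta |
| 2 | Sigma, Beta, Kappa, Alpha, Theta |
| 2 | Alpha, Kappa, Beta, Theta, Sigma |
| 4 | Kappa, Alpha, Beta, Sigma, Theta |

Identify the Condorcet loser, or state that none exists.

Theta

Pairwise majorities:
Beta–Theta: Beta 11–2.
Beta vs Alpha: 2+2+2 = 6 for Beta, 7 for Alpha — Alpha by 7–6.
Beta vs Sigma: Beta, 8–5.
Beta vs Kappa: Beta preferred on 2+2 = 4 ballots; Kappa wins 9–4.
Theta vs Alpha: Theta preferred on 2 ballots; Alpha wins 11–2.
Theta–Sigma: Sigma 11–2.
Theta vs Kappa: Kappa wins 11–2.
Alpha vs Sigma: Sigma, 7–6.
Alpha vs Kappa: Kappa wins 8–5.
Sigma–Kappa: Kappa 8–5.
Theta is beaten in every head-to-head and is the Condorcet loser.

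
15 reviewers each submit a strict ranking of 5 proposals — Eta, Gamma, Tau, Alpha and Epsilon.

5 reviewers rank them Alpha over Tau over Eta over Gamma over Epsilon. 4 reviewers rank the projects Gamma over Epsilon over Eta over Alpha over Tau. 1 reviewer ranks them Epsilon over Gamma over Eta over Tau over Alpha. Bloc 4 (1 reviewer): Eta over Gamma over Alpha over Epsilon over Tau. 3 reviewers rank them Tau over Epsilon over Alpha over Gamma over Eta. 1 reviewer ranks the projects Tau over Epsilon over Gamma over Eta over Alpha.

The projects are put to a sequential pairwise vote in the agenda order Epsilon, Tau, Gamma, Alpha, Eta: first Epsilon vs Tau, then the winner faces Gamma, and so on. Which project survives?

Round 1: Epsilon vs Tau — 6–9, Tau advances.
Round 2: Tau vs Gamma — 9–6, Tau advances.
Round 3: Tau vs Alpha — 5–10, Alpha advances.
Round 4: Alpha vs Eta — 8–7, Alpha advances.
Alpha survives the agenda.

Alpha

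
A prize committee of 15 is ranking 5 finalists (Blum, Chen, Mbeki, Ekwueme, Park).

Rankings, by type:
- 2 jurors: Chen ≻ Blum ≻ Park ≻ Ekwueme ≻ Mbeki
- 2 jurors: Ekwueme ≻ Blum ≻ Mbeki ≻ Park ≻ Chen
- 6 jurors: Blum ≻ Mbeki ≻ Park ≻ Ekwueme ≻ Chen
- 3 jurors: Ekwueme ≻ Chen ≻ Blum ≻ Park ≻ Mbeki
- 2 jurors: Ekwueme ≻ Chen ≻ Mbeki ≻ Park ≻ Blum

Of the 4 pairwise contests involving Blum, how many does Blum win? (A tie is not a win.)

4

Blum against each rival (15 jurors):
Blum vs Chen: 2+6 = 8 for Blum, 7 for Chen — Blum by 8–7.
Blum–Mbeki: Blum 13–2.
Blum vs Ekwueme: 2+6 = 8 for Blum, 7 for Ekwueme — Blum by 8–7.
Blum vs Park: Blum, 13–2.
Blum beats Chen, Mbeki, Ekwueme, Park — 4 pairwise wins.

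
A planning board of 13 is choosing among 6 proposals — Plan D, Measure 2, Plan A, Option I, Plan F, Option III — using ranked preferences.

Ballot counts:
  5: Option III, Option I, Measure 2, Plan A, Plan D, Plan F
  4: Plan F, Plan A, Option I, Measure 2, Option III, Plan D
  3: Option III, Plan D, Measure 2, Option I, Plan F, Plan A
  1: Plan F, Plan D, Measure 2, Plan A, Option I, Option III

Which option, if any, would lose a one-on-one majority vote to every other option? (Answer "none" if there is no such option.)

Pairwise majorities:
Plan D vs Measure 2: 3+1 = 4 for Plan D, 9 for Measure 2 — Measure 2 by 9–4.
Plan D vs Plan A: Plan A wins 9–4.
Plan D vs Option I: Option I wins 9–4.
Plan D vs Plan F: 8 to 5, Plan D.
Plan D vs Option III: 1 to 12, Option III.
Measure 2 vs Plan A: Measure 2, 9–4.
Measure 2 vs Option I: Measure 2 preferred on 3+1 = 4 ballots; Option I wins 9–4.
Measure 2 vs Plan F: Measure 2, 8–5.
Measure 2 vs Option III: 5 to 8, Option III.
Plan A vs Option I: Option I wins 8–5.
Plan A vs Plan F: Plan F, 8–5.
Plan A vs Option III: 4+1 = 5 for Plan A, 8 for Option III — Option III by 8–5.
Option I vs Plan F: Option I wins 8–5.
Option I vs Option III: Option I is ranked higher on 4+1 = 5 ballots, Option III on 8. Option III wins 8–5.
Plan F vs Option III: Plan F is ranked higher on 4+1 = 5 ballots, Option III on 8. Option III wins 8–5.
No option is winless: Plan D beats Plan F; Measure 2 beats Plan D; Plan A beats Plan D; Option I beats Plan D; Plan F beats Plan A; Option III beats Plan D. There is no Condorcet loser.

none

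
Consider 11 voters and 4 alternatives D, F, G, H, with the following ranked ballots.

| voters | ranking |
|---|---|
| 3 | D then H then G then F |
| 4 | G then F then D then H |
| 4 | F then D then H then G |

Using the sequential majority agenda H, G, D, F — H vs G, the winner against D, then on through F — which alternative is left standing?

Round 1: H vs G — 7–4, H advances.
Round 2: H vs D — 0–11, D advances.
Round 3: D vs F — 3–8, F advances.
F survives the agenda.

F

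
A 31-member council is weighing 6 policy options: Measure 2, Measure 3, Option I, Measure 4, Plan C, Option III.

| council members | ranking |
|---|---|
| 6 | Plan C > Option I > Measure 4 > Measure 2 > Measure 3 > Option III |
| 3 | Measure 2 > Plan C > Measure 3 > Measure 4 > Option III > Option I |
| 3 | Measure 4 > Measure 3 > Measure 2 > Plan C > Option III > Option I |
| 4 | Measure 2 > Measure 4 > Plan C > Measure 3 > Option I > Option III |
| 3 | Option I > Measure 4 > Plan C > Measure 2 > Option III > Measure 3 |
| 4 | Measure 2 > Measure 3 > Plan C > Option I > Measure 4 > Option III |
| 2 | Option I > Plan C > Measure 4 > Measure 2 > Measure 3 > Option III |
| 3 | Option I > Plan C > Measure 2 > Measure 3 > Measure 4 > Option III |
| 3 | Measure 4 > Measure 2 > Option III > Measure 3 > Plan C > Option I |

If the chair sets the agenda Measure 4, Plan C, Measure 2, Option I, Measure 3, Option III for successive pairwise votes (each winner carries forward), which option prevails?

Measure 2

Round 1: Measure 4 vs Plan C — 13–18, Plan C advances.
Round 2: Plan C vs Measure 2 — 14–17, Measure 2 advances.
Round 3: Measure 2 vs Option I — 17–14, Measure 2 advances.
Round 4: Measure 2 vs Measure 3 — 28–3, Measure 2 advances.
Round 5: Measure 2 vs Option III — 31–0, Measure 2 advances.
Measure 2 survives the agenda.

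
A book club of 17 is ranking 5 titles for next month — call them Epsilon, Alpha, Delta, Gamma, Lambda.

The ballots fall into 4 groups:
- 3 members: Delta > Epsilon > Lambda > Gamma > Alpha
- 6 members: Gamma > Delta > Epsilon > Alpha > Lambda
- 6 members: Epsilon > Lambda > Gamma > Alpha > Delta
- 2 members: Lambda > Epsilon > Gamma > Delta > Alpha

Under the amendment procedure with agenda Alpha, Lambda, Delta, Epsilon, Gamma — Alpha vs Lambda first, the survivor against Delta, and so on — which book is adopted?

Round 1: Alpha vs Lambda — 6–11, Lambda advances.
Round 2: Lambda vs Delta — 8–9, Delta advances.
Round 3: Delta vs Epsilon — 9–8, Delta advances.
Round 4: Delta vs Gamma — 3–14, Gamma advances.
The agenda winner is Gamma.

Gamma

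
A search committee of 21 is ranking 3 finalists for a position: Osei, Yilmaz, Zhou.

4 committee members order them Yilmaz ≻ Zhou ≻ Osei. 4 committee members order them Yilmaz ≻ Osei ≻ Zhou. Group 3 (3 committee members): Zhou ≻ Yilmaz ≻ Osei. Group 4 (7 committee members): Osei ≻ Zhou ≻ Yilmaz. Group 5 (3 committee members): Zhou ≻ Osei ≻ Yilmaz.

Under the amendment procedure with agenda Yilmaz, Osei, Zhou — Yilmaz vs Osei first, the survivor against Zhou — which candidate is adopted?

Zhou

Round 1: Yilmaz vs Osei — 11–10, Yilmaz advances.
Round 2: Yilmaz vs Zhou — 8–13, Zhou advances.
Zhou survives the agenda.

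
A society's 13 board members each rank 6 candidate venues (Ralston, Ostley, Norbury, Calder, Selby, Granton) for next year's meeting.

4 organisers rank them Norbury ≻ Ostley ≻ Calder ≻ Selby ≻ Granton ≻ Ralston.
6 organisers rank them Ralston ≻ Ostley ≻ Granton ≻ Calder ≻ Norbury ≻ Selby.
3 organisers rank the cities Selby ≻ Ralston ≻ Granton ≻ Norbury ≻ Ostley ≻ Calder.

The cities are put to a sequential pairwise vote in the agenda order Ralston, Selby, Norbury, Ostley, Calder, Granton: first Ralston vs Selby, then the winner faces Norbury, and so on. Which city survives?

Granton

Round 1: Ralston vs Selby — 6–7, Selby advances.
Round 2: Selby vs Norbury — 3–10, Norbury advances.
Round 3: Norbury vs Ostley — 7–6, Norbury advances.
Round 4: Norbury vs Calder — 7–6, Norbury advances.
Round 5: Norbury vs Granton — 4–9, Granton advances.
The agenda winner is Granton.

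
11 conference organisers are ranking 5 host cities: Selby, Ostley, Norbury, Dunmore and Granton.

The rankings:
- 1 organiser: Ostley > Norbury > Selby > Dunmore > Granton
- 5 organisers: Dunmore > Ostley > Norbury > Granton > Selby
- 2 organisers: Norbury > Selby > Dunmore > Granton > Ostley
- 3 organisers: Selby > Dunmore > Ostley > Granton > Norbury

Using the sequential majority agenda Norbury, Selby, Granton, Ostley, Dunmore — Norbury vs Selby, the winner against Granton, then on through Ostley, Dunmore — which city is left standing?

Dunmore

Round 1: Norbury vs Selby — 8–3, Norbury advances.
Round 2: Norbury vs Granton — 8–3, Norbury advances.
Round 3: Norbury vs Ostley — 2–9, Ostley advances.
Round 4: Ostley vs Dunmore — 1–10, Dunmore advances.
The agenda winner is Dunmore.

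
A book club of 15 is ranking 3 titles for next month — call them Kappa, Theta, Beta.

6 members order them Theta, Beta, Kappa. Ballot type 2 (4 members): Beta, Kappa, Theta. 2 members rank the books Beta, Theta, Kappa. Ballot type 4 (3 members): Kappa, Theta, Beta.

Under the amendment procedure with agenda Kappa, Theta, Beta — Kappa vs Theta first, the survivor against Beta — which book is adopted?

Theta

Round 1: Kappa vs Theta — 7–8, Theta advances.
Round 2: Theta vs Beta — 9–6, Theta advances.
The agenda winner is Theta.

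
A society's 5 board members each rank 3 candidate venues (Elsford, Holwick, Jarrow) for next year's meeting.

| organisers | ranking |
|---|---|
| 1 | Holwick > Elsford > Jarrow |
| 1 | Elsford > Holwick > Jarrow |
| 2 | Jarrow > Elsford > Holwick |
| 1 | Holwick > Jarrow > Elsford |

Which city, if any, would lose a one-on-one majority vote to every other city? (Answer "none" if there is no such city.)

Pairwise majorities:
Elsford vs Holwick: 3 to 2, Elsford.
Elsford vs Jarrow: Jarrow, 3–2.
Holwick vs Jarrow: Holwick preferred on 1+1+1 = 3 ballots; Holwick wins 3–2.
Each city has at least one pairwise win (Elsford beats Holwick; Holwick beats Jarrow; Jarrow beats Elsford) — no Condorcet loser.

none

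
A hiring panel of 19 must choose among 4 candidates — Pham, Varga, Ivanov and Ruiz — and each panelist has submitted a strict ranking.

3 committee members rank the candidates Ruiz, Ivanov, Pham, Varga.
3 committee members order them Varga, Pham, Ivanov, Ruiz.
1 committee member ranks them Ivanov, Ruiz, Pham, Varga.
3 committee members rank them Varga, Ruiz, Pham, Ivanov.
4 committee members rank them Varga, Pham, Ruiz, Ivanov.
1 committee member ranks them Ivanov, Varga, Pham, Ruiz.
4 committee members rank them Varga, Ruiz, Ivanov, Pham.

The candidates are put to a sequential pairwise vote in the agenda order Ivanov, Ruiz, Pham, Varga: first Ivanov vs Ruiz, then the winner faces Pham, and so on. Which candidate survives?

Varga

Round 1: Ivanov vs Ruiz — 5–14, Ruiz advances.
Round 2: Ruiz vs Pham — 11–8, Ruiz advances.
Round 3: Ruiz vs Varga — 4–15, Varga advances.
Varga survives the agenda.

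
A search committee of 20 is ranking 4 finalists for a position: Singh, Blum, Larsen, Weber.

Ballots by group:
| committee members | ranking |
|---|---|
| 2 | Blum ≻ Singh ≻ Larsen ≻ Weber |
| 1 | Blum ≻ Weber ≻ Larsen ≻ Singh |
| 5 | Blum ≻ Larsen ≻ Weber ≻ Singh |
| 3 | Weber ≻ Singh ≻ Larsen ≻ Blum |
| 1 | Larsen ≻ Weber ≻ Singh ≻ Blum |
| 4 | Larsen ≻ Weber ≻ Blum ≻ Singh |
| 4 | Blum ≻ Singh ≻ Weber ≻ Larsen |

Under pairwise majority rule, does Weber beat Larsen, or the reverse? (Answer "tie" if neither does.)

Ballots ranking Weber above Larsen: 1 + 3 + 4 = 8.
Ballots ranking Larsen above Weber: 20 − 8 = 12.
Larsen wins the head-to-head 12–8.

Larsen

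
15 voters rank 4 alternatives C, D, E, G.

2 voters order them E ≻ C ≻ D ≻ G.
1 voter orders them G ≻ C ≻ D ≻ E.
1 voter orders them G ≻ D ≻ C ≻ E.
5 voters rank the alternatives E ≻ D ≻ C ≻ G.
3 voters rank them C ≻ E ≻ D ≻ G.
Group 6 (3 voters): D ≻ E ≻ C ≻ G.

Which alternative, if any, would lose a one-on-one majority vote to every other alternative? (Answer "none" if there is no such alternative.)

Head-to-head results (15 voters):
C–D: D 9–6.
C vs E: C is ranked higher on 1+1+3 = 5 ballots, E on 10. E wins 10–5.
C vs G: 13 to 2, C.
D vs E: E, 10–5.
D vs G: 2+5+3+3 = 13 for D, 2 for G — D by 13–2.
E–G: E 13–2.
Only G has no wins; G is the Condorcet loser.

G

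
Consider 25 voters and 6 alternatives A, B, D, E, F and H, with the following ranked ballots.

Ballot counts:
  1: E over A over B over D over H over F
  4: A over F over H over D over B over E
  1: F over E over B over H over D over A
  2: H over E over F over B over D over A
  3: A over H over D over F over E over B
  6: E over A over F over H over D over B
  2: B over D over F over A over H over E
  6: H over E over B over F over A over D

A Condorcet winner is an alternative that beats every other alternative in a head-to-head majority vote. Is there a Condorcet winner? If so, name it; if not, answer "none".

Head-to-head results (25 voters):
A vs B: A wins 14–11.
A vs D: A, 20–5.
A vs E: E wins 16–9.
A–F: A 14–11.
A–H: A 16–9.
B–D: D 13–12.
B vs E: E, 19–6.
B vs F: F, 16–9.
B–H: H 21–4.
D vs E: E, 16–9.
D vs F: F, 19–6.
D vs H: H wins 22–3.
E vs F: E, 15–10.
E–H: H 17–8.
F vs H: F, 13–12.
No alternative is unbeaten: A loses to E; B loses to A; D loses to A; E loses to H; F loses to A; H loses to A. In particular A beats H beats E beats A is a majority cycle — no Condorcet winner exists.

none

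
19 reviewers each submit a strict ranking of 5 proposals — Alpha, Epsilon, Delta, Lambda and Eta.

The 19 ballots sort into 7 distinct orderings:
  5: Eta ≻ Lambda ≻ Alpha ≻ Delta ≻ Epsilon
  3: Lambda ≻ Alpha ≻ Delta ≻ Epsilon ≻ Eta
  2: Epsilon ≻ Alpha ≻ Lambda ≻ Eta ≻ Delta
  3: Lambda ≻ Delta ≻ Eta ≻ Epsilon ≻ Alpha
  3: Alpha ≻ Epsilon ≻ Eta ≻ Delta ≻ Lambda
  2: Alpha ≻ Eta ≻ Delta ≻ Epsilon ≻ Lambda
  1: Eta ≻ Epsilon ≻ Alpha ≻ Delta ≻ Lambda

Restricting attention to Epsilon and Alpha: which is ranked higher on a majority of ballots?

Alpha

Ballots ranking Epsilon above Alpha: 2 + 3 + 1 = 6.
Ballots ranking Alpha above Epsilon: 19 − 6 = 13.
Alpha wins the head-to-head 13–6.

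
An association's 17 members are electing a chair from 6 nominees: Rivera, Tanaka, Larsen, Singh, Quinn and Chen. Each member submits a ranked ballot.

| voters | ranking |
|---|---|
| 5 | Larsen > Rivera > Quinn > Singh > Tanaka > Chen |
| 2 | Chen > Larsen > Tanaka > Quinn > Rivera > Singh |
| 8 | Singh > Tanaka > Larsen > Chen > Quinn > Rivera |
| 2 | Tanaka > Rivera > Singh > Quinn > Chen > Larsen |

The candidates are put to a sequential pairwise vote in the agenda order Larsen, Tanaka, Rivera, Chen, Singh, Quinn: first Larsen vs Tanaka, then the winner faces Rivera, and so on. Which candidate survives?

Round 1: Larsen vs Tanaka — 7–10, Tanaka advances.
Round 2: Tanaka vs Rivera — 12–5, Tanaka advances.
Round 3: Tanaka vs Chen — 15–2, Tanaka advances.
Round 4: Tanaka vs Singh — 4–13, Singh advances.
Round 5: Singh vs Quinn — 10–7, Singh advances.
Singh survives the agenda.

Singh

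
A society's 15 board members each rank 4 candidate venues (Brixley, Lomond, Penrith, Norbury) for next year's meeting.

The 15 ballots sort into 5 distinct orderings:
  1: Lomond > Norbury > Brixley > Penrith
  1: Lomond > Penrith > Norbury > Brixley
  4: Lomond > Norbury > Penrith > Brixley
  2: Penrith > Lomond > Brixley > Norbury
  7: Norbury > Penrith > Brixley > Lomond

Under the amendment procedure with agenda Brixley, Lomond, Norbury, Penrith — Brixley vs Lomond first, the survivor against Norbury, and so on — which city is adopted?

Round 1: Brixley vs Lomond — 7–8, Lomond advances.
Round 2: Lomond vs Norbury — 8–7, Lomond advances.
Round 3: Lomond vs Penrith — 6–9, Penrith advances.
Penrith survives the agenda.

Penrith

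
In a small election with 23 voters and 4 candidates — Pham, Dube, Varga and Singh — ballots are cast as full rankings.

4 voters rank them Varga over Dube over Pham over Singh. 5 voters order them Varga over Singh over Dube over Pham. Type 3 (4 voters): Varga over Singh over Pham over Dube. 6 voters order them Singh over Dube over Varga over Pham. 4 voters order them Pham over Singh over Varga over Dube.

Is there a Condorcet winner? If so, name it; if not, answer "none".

Varga

Pairwise majorities:
Pham vs Dube: 4+4 = 8 for Pham, 15 for Dube — Dube by 15–8.
Pham vs Varga: Varga wins 19–4.
Pham–Singh: Singh 15–8.
Dube vs Varga: Varga, 17–6.
Dube vs Singh: Singh, 19–4.
Varga–Singh: Varga 13–10.
Varga beats each of Pham, Dube, Singh — Varga is the Condorcet winner.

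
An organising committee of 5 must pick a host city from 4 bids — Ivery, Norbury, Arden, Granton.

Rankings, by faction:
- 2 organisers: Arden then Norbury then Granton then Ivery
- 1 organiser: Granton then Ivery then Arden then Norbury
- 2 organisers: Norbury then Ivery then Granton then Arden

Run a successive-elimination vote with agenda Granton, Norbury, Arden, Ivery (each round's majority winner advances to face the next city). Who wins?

Ivery

Round 1: Granton vs Norbury — 1–4, Norbury advances.
Round 2: Norbury vs Arden — 2–3, Arden advances.
Round 3: Arden vs Ivery — 2–3, Ivery advances.
Ivery survives the agenda.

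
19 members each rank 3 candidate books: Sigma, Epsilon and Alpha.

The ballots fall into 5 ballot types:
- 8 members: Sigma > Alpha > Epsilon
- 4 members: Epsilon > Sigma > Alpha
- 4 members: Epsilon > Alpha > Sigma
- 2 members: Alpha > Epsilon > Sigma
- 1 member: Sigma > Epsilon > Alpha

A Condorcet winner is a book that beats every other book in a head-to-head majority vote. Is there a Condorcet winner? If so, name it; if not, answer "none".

none

Head-to-head results (19 members):
Sigma vs Epsilon: Epsilon wins 10–9.
Sigma–Alpha: Sigma 13–6.
Epsilon vs Alpha: Alpha wins 10–9.
No book is unbeaten: Sigma loses to Epsilon; Epsilon loses to Alpha; Alpha loses to Sigma. In particular Sigma beats Alpha beats Epsilon beats Sigma is a majority cycle — no Condorcet winner exists.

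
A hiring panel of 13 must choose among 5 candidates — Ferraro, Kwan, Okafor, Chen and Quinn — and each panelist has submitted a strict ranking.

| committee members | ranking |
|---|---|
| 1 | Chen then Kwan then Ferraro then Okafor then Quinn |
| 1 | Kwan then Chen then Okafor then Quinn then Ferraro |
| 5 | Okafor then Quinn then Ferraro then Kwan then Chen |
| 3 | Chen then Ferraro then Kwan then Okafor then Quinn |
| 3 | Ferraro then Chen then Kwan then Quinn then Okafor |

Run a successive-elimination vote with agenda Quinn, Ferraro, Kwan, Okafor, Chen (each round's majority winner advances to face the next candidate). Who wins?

Round 1: Quinn vs Ferraro — 6–7, Ferraro advances.
Round 2: Ferraro vs Kwan — 11–2, Ferraro advances.
Round 3: Ferraro vs Okafor — 7–6, Ferraro advances.
Round 4: Ferraro vs Chen — 8–5, Ferraro advances.
The agenda winner is Ferraro.

Ferraro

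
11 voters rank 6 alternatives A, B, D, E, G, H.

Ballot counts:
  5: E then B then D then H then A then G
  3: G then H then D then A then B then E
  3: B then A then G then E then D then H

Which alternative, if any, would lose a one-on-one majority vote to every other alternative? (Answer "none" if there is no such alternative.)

none

Head-to-head results (11 voters):
A vs B: 3 for A, 8 for B — B by 8–3.
A–D: D 8–3.
A vs E: A preferred on 3+3 = 6 ballots; A wins 6–5.
A vs G: 8 to 3, A.
A vs H: 3 for A, 8 for H — H by 8–3.
B–D: B 8–3.
B vs E: 6 to 5, B.
B vs G: B wins 8–3.
B vs H: 8 to 3, B.
D vs E: 3 for D, 8 for E — E by 8–3.
D–G: G 6–5.
D vs H: 8 to 3, D.
E vs G: E is ranked higher on 5 ballots, G on 6. G wins 6–5.
E vs H: E, 8–3.
G vs H: G is ranked higher on 3+3 = 6 ballots, H on 5. G wins 6–5.
Each alternative has at least one pairwise win (A beats E; B beats A; D beats A; E beats D; G beats D; H beats A) — no Condorcet loser.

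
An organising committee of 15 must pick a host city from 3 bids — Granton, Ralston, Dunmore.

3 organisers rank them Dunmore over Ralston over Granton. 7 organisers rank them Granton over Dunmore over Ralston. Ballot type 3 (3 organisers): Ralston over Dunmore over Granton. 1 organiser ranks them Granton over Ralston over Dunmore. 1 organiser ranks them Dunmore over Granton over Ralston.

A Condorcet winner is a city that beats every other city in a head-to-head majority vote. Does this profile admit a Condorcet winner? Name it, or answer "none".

Granton

Pairwise majorities:
Granton vs Ralston: 9 to 6, Granton.
Granton vs Dunmore: Granton is ranked higher on 7+1 = 8 ballots, Dunmore on 7. Granton wins 8–7.
Ralston vs Dunmore: Ralston is ranked higher on 3+1 = 4 ballots, Dunmore on 11. Dunmore wins 11–4.
Granton beats each of Ralston, Dunmore — Granton is the Condorcet winner.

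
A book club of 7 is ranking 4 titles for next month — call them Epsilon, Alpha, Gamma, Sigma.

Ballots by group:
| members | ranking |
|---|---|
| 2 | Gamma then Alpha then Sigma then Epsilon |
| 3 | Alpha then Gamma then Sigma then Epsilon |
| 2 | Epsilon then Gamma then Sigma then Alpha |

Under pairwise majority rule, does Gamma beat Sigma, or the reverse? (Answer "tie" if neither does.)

Ballots ranking Gamma above Sigma: 2 + 3 + 2 = 7.
Ballots ranking Sigma above Gamma: 7 − 7 = 0.
Gamma wins the head-to-head 7–0.

Gamma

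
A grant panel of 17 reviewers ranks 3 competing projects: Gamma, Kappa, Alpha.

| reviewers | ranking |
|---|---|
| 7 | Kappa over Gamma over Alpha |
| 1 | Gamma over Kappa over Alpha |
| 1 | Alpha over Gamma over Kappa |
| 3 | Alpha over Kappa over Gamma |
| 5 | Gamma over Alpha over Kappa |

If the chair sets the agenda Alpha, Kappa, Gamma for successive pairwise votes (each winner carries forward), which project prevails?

Round 1: Alpha vs Kappa — 9–8, Alpha advances.
Round 2: Alpha vs Gamma — 4–13, Gamma advances.
Gamma survives the agenda.

Gamma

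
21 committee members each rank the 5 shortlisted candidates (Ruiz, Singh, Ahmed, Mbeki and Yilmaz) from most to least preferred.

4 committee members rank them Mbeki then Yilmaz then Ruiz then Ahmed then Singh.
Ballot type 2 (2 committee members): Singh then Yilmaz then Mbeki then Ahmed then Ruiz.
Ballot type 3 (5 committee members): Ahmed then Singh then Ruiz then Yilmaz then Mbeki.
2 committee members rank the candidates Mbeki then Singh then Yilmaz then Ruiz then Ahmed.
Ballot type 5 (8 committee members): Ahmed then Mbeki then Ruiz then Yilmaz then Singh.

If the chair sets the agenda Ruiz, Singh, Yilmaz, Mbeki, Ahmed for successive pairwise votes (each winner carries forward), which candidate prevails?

Ahmed

Round 1: Ruiz vs Singh — 12–9, Ruiz advances.
Round 2: Ruiz vs Yilmaz — 13–8, Ruiz advances.
Round 3: Ruiz vs Mbeki — 5–16, Mbeki advances.
Round 4: Mbeki vs Ahmed — 8–13, Ahmed advances.
Ahmed survives the agenda.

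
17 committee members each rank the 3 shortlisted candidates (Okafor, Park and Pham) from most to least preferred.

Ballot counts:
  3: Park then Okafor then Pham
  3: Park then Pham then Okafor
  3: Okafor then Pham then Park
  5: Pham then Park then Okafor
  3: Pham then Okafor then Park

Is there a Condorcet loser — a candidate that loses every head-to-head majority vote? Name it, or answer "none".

Okafor

Head-to-head results (17 committee members):
Okafor vs Park: Park wins 11–6.
Okafor vs Pham: Okafor is ranked higher on 3+3 = 6 ballots, Pham on 11. Pham wins 11–6.
Park vs Pham: Pham wins 11–6.
Okafor is beaten in every head-to-head and is the Condorcet loser.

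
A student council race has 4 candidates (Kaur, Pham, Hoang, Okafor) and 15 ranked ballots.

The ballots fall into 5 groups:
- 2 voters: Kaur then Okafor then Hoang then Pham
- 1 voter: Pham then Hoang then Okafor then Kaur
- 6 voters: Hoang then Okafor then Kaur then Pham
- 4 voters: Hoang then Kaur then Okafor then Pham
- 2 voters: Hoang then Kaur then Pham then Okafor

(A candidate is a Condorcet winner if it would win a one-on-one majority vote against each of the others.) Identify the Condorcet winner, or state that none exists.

Hoang

Check each pair by majority over 15 ballots:
Kaur vs Pham: Kaur, 14–1.
Kaur vs Hoang: Kaur preferred on 2 ballots; Hoang wins 13–2.
Kaur vs Okafor: Kaur wins 8–7.
Pham vs Hoang: Hoang, 14–1.
Pham vs Okafor: Pham is ranked higher on 1+2 = 3 ballots, Okafor on 12. Okafor wins 12–3.
Hoang vs Okafor: Hoang, 13–2.
Hoang wins every pairwise contest, so Hoang is the Condorcet winner.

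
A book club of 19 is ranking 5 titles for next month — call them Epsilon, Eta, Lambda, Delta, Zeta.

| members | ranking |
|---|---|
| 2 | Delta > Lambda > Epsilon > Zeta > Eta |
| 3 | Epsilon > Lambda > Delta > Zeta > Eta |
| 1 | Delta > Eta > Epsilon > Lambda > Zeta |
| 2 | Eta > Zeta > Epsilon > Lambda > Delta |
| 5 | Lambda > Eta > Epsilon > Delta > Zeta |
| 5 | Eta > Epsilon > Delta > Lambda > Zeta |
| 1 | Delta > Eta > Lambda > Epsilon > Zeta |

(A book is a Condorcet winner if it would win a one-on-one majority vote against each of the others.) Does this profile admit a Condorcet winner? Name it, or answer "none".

none

Pairwise majorities:
Epsilon vs Eta: Eta, 14–5.
Epsilon vs Lambda: Epsilon wins 11–8.
Epsilon vs Delta: Epsilon, 15–4.
Epsilon vs Zeta: Epsilon, 17–2.
Eta vs Lambda: Lambda wins 10–9.
Eta vs Delta: Eta wins 12–7.
Eta vs Zeta: Eta wins 14–5.
Lambda vs Delta: Lambda wins 10–9.
Lambda–Zeta: Lambda 17–2.
Delta vs Zeta: Delta wins 17–2.
Each book drops at least one matchup (Epsilon loses to Eta; Eta loses to Lambda; Lambda loses to Epsilon; Delta loses to Epsilon; Zeta loses to Epsilon); the cycle Epsilon > Lambda > Eta > Epsilon rules out a Condorcet winner.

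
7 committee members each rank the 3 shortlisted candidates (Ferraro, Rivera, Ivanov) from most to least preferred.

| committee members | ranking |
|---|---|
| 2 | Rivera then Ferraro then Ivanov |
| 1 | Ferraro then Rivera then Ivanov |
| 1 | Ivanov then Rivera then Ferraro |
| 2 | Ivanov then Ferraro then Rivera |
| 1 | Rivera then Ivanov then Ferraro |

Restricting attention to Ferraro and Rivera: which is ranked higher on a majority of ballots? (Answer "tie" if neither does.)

Ballots ranking Ferraro above Rivera: 1 + 2 = 3.
Ballots ranking Rivera above Ferraro: 7 − 3 = 4.
Rivera wins the head-to-head 4–3.

Rivera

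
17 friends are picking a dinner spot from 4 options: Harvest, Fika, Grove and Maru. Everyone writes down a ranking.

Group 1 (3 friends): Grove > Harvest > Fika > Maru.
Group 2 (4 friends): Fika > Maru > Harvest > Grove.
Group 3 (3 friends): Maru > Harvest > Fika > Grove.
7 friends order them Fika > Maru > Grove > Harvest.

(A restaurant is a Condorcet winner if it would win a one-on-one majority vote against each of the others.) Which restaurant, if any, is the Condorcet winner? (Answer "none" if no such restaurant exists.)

Fika

Pairwise majorities:
Harvest vs Fika: Fika, 11–6.
Harvest vs Grove: Grove wins 10–7.
Harvest vs Maru: 3 to 14, Maru.
Fika vs Grove: Fika preferred on 4+3+7 = 14 ballots; Fika wins 14–3.
Fika–Maru: Fika 14–3.
Grove vs Maru: 3 to 14, Maru.
Fika beats each of Harvest, Grove, Maru — Fika is the Condorcet winner.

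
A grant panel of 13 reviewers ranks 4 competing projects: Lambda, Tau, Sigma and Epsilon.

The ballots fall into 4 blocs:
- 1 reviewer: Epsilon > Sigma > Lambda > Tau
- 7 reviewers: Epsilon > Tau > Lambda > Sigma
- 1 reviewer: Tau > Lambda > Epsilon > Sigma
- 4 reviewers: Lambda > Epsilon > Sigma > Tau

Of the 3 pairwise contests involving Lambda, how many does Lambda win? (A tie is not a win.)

Lambda against each rival (13 reviewers):
Lambda vs Tau: Tau wins 8–5.
Lambda–Sigma: Lambda 12–1.
Lambda–Epsilon: Epsilon 8–5.
Lambda beats Sigma; loses to Tau, Epsilon — 1 pairwise win.

1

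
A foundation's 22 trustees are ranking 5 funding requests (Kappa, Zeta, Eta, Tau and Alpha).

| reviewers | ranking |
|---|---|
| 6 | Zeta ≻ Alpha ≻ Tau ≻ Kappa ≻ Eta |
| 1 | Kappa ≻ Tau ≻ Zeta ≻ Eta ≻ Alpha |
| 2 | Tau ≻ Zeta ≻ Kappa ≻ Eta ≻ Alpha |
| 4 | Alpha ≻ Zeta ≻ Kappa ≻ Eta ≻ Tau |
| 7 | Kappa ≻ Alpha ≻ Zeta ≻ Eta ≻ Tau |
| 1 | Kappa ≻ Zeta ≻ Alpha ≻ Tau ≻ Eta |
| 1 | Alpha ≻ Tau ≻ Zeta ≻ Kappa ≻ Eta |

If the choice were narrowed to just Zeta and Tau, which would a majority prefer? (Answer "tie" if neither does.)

Ballots ranking Zeta above Tau: 6 + 4 + 7 + 1 = 18.
Ballots ranking Tau above Zeta: 22 − 18 = 4.
Zeta wins the head-to-head 18–4.

Zeta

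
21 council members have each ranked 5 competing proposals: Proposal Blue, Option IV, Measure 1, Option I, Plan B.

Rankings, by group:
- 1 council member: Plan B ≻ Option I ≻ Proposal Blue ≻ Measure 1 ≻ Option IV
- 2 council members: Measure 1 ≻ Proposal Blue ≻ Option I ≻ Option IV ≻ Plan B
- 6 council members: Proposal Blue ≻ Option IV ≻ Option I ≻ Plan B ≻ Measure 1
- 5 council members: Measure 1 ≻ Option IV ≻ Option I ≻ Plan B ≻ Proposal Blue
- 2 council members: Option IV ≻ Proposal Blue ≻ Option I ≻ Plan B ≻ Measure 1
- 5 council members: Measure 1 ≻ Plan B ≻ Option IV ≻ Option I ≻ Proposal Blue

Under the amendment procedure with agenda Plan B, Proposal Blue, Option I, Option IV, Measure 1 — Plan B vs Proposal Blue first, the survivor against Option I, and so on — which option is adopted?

Round 1: Plan B vs Proposal Blue — 11–10, Plan B advances.
Round 2: Plan B vs Option I — 6–15, Option I advances.
Round 3: Option I vs Option IV — 3–18, Option IV advances.
Round 4: Option IV vs Measure 1 — 8–13, Measure 1 advances.
The agenda winner is Measure 1.

Measure 1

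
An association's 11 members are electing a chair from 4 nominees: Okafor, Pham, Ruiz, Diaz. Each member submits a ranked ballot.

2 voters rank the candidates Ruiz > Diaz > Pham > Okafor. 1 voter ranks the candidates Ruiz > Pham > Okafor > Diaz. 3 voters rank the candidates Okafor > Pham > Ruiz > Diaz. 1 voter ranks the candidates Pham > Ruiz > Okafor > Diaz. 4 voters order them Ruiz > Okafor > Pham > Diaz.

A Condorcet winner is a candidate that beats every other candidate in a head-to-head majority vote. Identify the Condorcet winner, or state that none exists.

Ruiz

Pairwise majorities:
Okafor vs Pham: Okafor is ranked higher on 3+4 = 7 ballots, Pham on 4. Okafor wins 7–4.
Okafor vs Ruiz: Okafor is ranked higher on 3 ballots, Ruiz on 8. Ruiz wins 8–3.
Okafor vs Diaz: 9 to 2, Okafor.
Pham vs Ruiz: 3+1 = 4 for Pham, 7 for Ruiz — Ruiz by 7–4.
Pham vs Diaz: 9 to 2, Pham.
Ruiz–Diaz: Ruiz 11–0.
Only Ruiz has no losses; Ruiz is the Condorcet winner.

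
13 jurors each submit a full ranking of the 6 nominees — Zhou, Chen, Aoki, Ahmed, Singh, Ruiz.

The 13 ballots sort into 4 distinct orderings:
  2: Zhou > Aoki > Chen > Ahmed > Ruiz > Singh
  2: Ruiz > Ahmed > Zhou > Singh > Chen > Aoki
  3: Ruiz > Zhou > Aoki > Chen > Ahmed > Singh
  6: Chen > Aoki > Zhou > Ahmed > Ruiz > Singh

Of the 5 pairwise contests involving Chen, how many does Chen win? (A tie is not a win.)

4

Chen against each rival (13 jurors):
Chen vs Zhou: 6 to 7, Zhou.
Chen vs Aoki: Chen wins 8–5.
Chen vs Ahmed: Chen wins 11–2.
Chen vs Singh: Chen wins 11–2.
Chen vs Ruiz: Chen preferred on 2+6 = 8 ballots; Chen wins 8–5.
Chen beats Aoki, Ahmed, Singh, Ruiz; loses to Zhou — 4 pairwise wins.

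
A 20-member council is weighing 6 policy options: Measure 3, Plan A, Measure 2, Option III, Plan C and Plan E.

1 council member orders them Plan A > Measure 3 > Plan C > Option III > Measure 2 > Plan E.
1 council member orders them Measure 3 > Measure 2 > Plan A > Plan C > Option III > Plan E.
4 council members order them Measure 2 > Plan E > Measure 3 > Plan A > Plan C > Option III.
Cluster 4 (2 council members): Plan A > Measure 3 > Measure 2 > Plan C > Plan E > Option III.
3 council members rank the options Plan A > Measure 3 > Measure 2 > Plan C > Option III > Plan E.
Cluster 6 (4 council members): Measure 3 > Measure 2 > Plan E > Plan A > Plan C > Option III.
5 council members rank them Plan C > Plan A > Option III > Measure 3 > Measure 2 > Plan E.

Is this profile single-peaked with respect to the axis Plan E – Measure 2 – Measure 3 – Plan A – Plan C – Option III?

Axis positions: Plan E=1, Measure 2=2, Measure 3=3, Plan A=4, Plan C=5, Option III=6.
Cluster 1 (peak Plan A at position 4): ranking walks positions 4-3-5-6-2-1, expanding outward from the peak — single-peaked.
Cluster 2 (peak Measure 3 at position 3): ranking walks positions 3-2-4-5-6-1, expanding outward from the peak — single-peaked.
Cluster 3 (peak Measure 2 at position 2): ranking walks positions 2-1-3-4-5-6, expanding outward from the peak — single-peaked.
Cluster 4 (peak Plan A at position 4): ranking walks positions 4-3-2-5-1-6, expanding outward from the peak — single-peaked.
Cluster 5 (peak Plan A at position 4): ranking walks positions 4-3-2-5-6-1, expanding outward from the peak — single-peaked.
Cluster 6 (peak Measure 3 at position 3): ranking walks positions 3-2-1-4-5-6, expanding outward from the peak — single-peaked.
Cluster 7 (peak Plan C at position 5): ranking walks positions 5-4-6-3-2-1, expanding outward from the peak — single-peaked.
Every ranking is single-peaked on this axis.

yes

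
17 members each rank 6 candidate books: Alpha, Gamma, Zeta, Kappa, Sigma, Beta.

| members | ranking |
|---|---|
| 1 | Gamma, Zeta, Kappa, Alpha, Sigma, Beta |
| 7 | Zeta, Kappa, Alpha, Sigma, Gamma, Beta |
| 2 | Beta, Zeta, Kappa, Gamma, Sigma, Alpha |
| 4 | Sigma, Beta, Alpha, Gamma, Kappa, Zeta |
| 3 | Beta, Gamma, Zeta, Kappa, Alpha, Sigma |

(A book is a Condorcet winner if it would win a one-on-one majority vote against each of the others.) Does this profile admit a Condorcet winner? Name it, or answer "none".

Head-to-head results (17 members):
Alpha vs Gamma: 11 to 6, Alpha.
Alpha vs Zeta: Alpha preferred on 4 ballots; Zeta wins 13–4.
Alpha vs Kappa: Alpha is ranked higher on 4 ballots, Kappa on 13. Kappa wins 13–4.
Alpha vs Sigma: Alpha is ranked higher on 1+7+3 = 11 ballots, Sigma on 6. Alpha wins 11–6.
Alpha vs Beta: Alpha is ranked higher on 1+7 = 8 ballots, Beta on 9. Beta wins 9–8.
Gamma vs Zeta: Gamma preferred on 1+4+3 = 8 ballots; Zeta wins 9–8.
Gamma vs Kappa: Gamma preferred on 1+4+3 = 8 ballots; Kappa wins 9–8.
Gamma vs Sigma: Gamma is ranked higher on 1+2+3 = 6 ballots, Sigma on 11. Sigma wins 11–6.
Gamma vs Beta: Gamma is ranked higher on 1+7 = 8 ballots, Beta on 9. Beta wins 9–8.
Zeta vs Kappa: Zeta preferred on 1+7+2+3 = 13 ballots; Zeta wins 13–4.
Zeta vs Sigma: Zeta preferred on 1+7+2+3 = 13 ballots; Zeta wins 13–4.
Zeta vs Beta: Zeta preferred on 1+7 = 8 ballots; Beta wins 9–8.
Kappa vs Sigma: 13 to 4, Kappa.
Kappa vs Beta: Kappa preferred on 1+7 = 8 ballots; Beta wins 9–8.
Sigma vs Beta: Sigma preferred on 1+7+4 = 12 ballots; Sigma wins 12–5.
No book is unbeaten: Alpha loses to Zeta; Gamma loses to Alpha; Zeta loses to Beta; Kappa loses to Zeta; Sigma loses to Alpha; Beta loses to Sigma. In particular Alpha > Sigma > Beta > Alpha is a majority cycle — no Condorcet winner exists.

none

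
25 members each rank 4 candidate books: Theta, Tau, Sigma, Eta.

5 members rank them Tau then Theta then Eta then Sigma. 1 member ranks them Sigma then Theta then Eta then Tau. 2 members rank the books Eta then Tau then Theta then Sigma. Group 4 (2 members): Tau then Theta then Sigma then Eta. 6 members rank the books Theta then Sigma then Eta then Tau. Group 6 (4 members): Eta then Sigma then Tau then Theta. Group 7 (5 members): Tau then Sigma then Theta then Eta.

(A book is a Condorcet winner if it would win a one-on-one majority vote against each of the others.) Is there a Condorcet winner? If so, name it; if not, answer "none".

Check each pair by majority over 25 ballots:
Theta–Tau: Tau 18–7.
Theta vs Sigma: Theta is ranked higher on 5+2+2+6 = 15 ballots, Sigma on 10. Theta wins 15–10.
Theta–Eta: Theta 19–6.
Tau–Sigma: Tau 14–11.
Tau vs Eta: Tau is ranked higher on 5+2+5 = 12 ballots, Eta on 13. Eta wins 13–12.
Sigma vs Eta: 1+2+6+5 = 14 for Sigma, 11 for Eta — Sigma by 14–11.
Every book loses at least once (Theta loses to Tau; Tau loses to Eta; Sigma loses to Theta; Eta loses to Theta). The majority relation contains the cycle Theta → Eta → Tau → Theta, so there is no Condorcet winner.

none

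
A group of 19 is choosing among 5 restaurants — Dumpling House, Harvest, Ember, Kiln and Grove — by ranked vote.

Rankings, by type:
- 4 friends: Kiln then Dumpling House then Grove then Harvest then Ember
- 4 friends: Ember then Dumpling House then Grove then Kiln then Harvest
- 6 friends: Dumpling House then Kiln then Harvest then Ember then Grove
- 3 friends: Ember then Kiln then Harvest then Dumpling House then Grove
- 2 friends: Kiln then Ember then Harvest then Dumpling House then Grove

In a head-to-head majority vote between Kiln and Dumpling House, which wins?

Dumpling House

Ballots ranking Kiln above Dumpling House: 4 + 3 + 2 = 9.
Ballots ranking Dumpling House above Kiln: 19 − 9 = 10.
Dumpling House wins the head-to-head 10–9.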